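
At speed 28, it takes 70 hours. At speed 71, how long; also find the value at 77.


Inverse proportion: x × y = constant
k = 28 × 70 = 1960
At x=71: k/71 = 27.61
At x=77: k/77 = 25.45
= 27.61 and 25.45

27.61 and 25.45


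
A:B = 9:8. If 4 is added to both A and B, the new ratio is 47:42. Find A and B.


Let A = 9k, B = 8k.
(9k + 4) / (8k + 4) = 47/42
Cross-multiply: 42(9k + 4) = 47(8k + 4)
378k + 168 = 376k + 188
378k - 376k = 188 - 168
2k = 20
k = 20/2 = 10
A = 9×10 = 90, B = 8×10 = 80
= A = 90, B = 80

A = 90, B = 80


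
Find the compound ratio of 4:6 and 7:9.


Compound ratio = (4×7) : (6×9)
= 28:54
GCD = 2
= 14:27

14:27


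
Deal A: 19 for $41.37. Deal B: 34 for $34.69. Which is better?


Deal A: $41.37/19 = $2.1774/unit
Deal B: $34.69/34 = $1.0203/unit
B is cheaper per unit
= Deal B

Deal B


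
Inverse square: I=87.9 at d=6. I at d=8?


I₁d₁² = I₂d₂²
I₂ = I₁ × (d₁/d₂)²
= 87.9 × (6/8)²
= 87.9 × 36/64
= 3164.4/64
≈ 49.4438

49.4438


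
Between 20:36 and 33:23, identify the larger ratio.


20/36 = 0.5556
33/23 = 1.4348
0.5556 < 1.4348, so 20:36 is less
= 33:23

33:23


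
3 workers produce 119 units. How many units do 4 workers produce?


Direct proportion: y/x = constant
k = 119/3 ≈ 39.6667
y₂ = k × 4 = 119 × 4 / 3 = 476/3
≈ 158.67

158.67


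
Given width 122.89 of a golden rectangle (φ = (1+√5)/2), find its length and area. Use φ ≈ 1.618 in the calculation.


φ = (1 + √5) / 2 ≈ 1.618
Length = width × φ = 122.89 × 1.618 = 198.83602
≈ 198.84
Area = width × length = 122.89 × 198.83602 = 24434.9584978 ≈ 24434.96
= Length: 198.84, Area: 24434.96

Length: 198.84, Area: 24434.96


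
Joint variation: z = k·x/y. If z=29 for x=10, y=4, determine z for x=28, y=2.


z = k·x/y
Solve for k using the known point: k = z·y/x = 29×4/10 = 116/10 = 11.6000
Now evaluate at x=28, y=2:
z = k × 28 / 2 = (116 × 28) / (10 × 2) = 3248/20
= 162.4000

162.4000


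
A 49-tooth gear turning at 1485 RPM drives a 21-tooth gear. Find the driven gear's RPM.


Gear ratio = 49:21 = 7:3
RPM_B = RPM_A × (teeth_A / teeth_B)
= 1485 × (49/21)
= 3465.0 RPM

3465.0 RPM


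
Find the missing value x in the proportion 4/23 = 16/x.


Cross multiply: 4 × x = 23 × 16
4x = 368
x = 368 / 4
= 92.00

92.00


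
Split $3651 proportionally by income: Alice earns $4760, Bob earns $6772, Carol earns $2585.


Total income = 4760 + 6772 + 2585 = $14117
Alice: $3651 × 4760/14117 = $1231.05
Bob: $3651 × 6772/14117 = $1751.40
Carol: $3651 × 2585/14117 = $668.54
= Alice: $1231.05, Bob: $1751.40, Carol: $668.54

Alice: $1231.05, Bob: $1751.40, Carol: $668.54


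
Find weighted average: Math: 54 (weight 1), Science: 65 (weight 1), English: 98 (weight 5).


Numerator = 54×1 + 65×1 + 98×5
= 54 + 65 + 490
= 609
Total weight = 7
Weighted avg = 609/7
= 87.00

87.00


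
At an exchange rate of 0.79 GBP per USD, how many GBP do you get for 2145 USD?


Amount × rate = 2145 × 0.79
= 1694.55 GBP

1694.55 GBP


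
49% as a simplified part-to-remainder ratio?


49% means 49 parts out of 100; remainder = 51
Part : remainder = 49:51
GCD = 1
= 49:51

49:51


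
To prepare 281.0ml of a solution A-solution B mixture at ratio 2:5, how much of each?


Total parts = 2 + 5 = 7
solution A: 281.0 × 2/7 = 80.3ml
solution B: 281.0 × 5/7 = 200.7ml
= 80.3ml and 200.7ml

80.3ml and 200.7ml


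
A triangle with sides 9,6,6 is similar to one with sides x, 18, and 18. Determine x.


Scale factor = 18/6 = 3
Missing side = 9 × 3
= 27.0

27.0


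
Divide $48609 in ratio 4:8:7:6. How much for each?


Total parts = 4 + 8 + 7 + 6 = 25
Part 1: 48609 × 4/25 = 7777.44
Part 2: 48609 × 8/25 = 15554.88
Part 3: 48609 × 7/25 = 13610.52
Part 4: 48609 × 6/25 = 11666.16
= Part 1: $7777.44, Part 2: $15554.88, Part 3: $13610.52, Part 4: $11666.16

Part 1: $7777.44, Part 2: $15554.88, Part 3: $13610.52, Part 4: $11666.16


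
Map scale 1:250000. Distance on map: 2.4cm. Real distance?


Real distance = map distance × scale
= 2.4cm × 250000
= 600000 cm = 6000.0 m
= 6.000 km

6.000 km


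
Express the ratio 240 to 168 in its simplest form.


GCD(240, 168) = 24
240/24 : 168/24
= 10:7

10:7


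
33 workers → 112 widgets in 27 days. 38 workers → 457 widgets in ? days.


Days ∝ work / workers, so d₂ = d₁ × (m₁/m₂) × (w₂/w₁)
Workers factor (inverse): 33/38 ≈ 0.8684
Work factor (direct): 457/112 ≈ 4.0804
d₂ = 27 × 33/38 × 457/112 = (27 × 33 × 457) / (38 × 112) = 407187/4256
≈ 95.67 days

95.67 days


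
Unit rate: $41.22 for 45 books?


Unit rate = total / quantity
= 41.22 / 45
= $0.92 per unit

$0.92 per unit


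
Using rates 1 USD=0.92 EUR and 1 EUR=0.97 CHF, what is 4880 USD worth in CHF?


Step 1: 4880 USD × 0.92 = 4489.60 EUR
Step 2: 4489.60 EUR × 0.97 = 4354.91 CHF
Implied rate USD→CHF = 0.92 × 0.97 = 0.8924
= 4354.91 CHF

4354.91 CHF


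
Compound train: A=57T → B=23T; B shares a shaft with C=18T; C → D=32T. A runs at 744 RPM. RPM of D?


Stage 1: RPM_B = RPM_A × t_A/t_B = 744 × 57/23 = 42408/23 ≈ 1843.83
B and C share a shaft → RPM_C = RPM_B
Stage 2: RPM_D = RPM_C × t_C/t_D = RPM_A × (t_A×t_C)/(t_B×t_D)
Overall ratio = (57×18)/(23×32) = 1026/736
RPM_D = 744 × 1026/736 = 763344/736
≈ 1037.15 RPM

1037.15 RPM


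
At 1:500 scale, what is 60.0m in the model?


Model size = real / scale
= 60.0 / 500
= 0.1200 m

0.1200 m


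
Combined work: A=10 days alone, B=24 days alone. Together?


Rate of A = 1/10 per day
Rate of B = 1/24 per day
Combined rate = 1/10 + 1/24 = 34/240 ≈ 0.1417 per day
Days = 1 / combined rate = 240/34
≈ 7.06 days

7.06 days


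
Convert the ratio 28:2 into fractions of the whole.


Total parts = 28 + 2 = 30
First part: 28/30 = 14/15
Second part: 2/30 = 1/15
= 14/15 and 1/15

14/15 and 1/15


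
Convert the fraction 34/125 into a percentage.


Percentage = (part / whole) × 100
= (34 / 125) × 100
= 27.20%

27.20%


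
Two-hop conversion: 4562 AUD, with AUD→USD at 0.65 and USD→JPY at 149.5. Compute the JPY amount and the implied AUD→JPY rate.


Step 1: 4562 AUD × 0.65 = 2965.30 USD
Step 2: 2965.30 USD × 149.5 = 443312.35 JPY
Implied rate AUD→JPY = 0.65 × 149.5 = 97.1750
= 443312.35 JPY; implied rate 97.1750 JPY/AUD

443312.35 JPY; implied rate 97.1750 JPY/AUD


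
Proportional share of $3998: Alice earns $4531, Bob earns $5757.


Total income = 4531 + 5757 = $10288
Alice: $3998 × 4531/10288 = $1760.78
Bob: $3998 × 5757/10288 = $2237.22
= Alice: $1760.78, Bob: $2237.22

Alice: $1760.78, Bob: $2237.22


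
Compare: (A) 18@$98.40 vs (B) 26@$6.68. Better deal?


Deal A: $98.40/18 = $5.4667/unit
Deal B: $6.68/26 = $0.2569/unit
B is cheaper per unit
= Deal B

Deal B


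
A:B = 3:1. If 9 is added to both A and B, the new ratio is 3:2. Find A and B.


Let A = 3k, B = 1k.
(3k + 9) / (1k + 9) = 3/2
Cross-multiply: 2(3k + 9) = 3(1k + 9)
6k + 18 = 3k + 27
6k - 3k = 27 - 18
3k = 9
k = 9/3 = 3
A = 3×3 = 9, B = 1×3 = 3
= A = 9, B = 3

A = 9, B = 3


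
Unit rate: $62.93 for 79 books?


Unit rate = total / quantity
= 62.93 / 79
= $0.80 per unit

$0.80 per unit


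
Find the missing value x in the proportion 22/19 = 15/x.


Cross multiply: 22 × x = 19 × 15
22x = 285
x = 285 / 22
= 12.95

12.95


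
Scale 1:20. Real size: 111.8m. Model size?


Model size = real / scale
= 111.8 / 20
= 5.5900 m

5.5900 m


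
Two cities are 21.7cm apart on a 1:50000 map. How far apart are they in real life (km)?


Real distance = map distance × scale
= 21.7cm × 50000
= 1085000 cm = 10850.0 m
= 10.850 km

10.850 km


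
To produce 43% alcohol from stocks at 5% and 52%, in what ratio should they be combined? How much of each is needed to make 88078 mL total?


Let x parts of 5% mix with y parts of 52%.
5x + 52y = 43(x + y)
5x + 52y = 43x + 43y
x(5 - 43) = y(43 - 52)
x/y = (52 - 43)/(43 - 5) = 9/38
Simplify: 9:38
Total parts = 47; one part = 88078/47 = 1874.00 mL
5% solution: 9×1874.00 = 16866.00 mL
52% solution: 38×1874.00 = 71212.00 mL
= ratio 9:38; 16866.00 mL and 71212.00 mL

ratio 9:38; 16866.00 mL and 71212.00 mL


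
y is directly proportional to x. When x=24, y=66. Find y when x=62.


Direct proportion: y/x = constant
k = 66/24 = 2.7500
y₂ = k × 62 = 66 × 62 / 24 = 4092/24
= 170.50

170.50


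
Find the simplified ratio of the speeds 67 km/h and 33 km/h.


Ratio = 67:33
GCD = 1
Simplified = 67:33
Time ratio (same distance) = 33:67
Speed ratio = 67:33

67:33


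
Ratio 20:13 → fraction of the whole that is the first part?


Total parts = 20 + 13 = 33
First part: 20/33 = 20/33
= 20/33

20/33


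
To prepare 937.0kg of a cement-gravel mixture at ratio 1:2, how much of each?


Total parts = 1 + 2 = 3
cement: 937.0 × 1/3 = 312.3kg
gravel: 937.0 × 2/3 = 624.7kg
= 312.3kg and 624.7kg

312.3kg and 624.7kg


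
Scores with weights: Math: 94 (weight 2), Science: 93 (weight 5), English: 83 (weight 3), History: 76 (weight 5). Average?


Numerator = 94×2 + 93×5 + 83×3 + 76×5
= 188 + 465 + 249 + 380
= 1282
Total weight = 15
Weighted avg = 1282/15
= 85.47

85.47


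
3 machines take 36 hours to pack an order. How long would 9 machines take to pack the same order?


Inverse proportion: x × y = constant
k = 3 × 36 = 108
y₂ = k / 9 = 108 / 9
= 12.00

12.00


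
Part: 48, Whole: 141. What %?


Percentage = (part / whole) × 100
= (48 / 141) × 100
≈ 34.04%

34.04%


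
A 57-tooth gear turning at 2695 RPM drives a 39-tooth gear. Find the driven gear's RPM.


Gear ratio = 57:39 = 19:13
RPM_B = RPM_A × (teeth_A / teeth_B)
= 2695 × (57/39)
= 3938.8 RPM

3938.8 RPM


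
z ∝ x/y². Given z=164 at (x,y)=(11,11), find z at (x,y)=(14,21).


z = k·x/y²
Solve for k using the known point: k = z·y²/x = 164×121/11 = 19844/11 = 1804.0000
Now evaluate at x=14, y=21:
z = k × 14 / 441 = (19844 × 14) / (11 × 441) = 277816/4851
≈ 57.2698

57.2698


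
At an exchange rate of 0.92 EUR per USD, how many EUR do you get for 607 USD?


Amount × rate = 607 × 0.92
= 558.44 EUR

558.44 EUR


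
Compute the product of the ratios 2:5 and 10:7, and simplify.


Compound ratio = (2×10) : (5×7)
= 20:35
GCD = 5
= 4:7

4:7


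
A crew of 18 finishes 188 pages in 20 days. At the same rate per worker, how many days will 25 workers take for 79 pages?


Days ∝ work / workers, so d₂ = d₁ × (m₁/m₂) × (w₂/w₁)
Workers factor (inverse): 18/25 = 0.7200
Work factor (direct): 79/188 ≈ 0.4202
d₂ = 20 × 18/25 × 79/188 = (20 × 18 × 79) / (25 × 188) = 28440/4700
≈ 6.05 days

6.05 days


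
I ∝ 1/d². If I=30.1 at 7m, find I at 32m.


I₁d₁² = I₂d₂²
I₂ = I₁ × (d₁/d₂)²
= 30.1 × (7/32)²
= 30.1 × 49/1024
= 1474.9/1024
≈ 1.4403

1.4403


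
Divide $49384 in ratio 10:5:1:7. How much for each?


Total parts = 10 + 5 + 1 + 7 = 23
Part 1: 49384 × 10/23 = 21471.30
Part 2: 49384 × 5/23 = 10735.65
Part 3: 49384 × 1/23 = 2147.13
Part 4: 49384 × 7/23 = 15029.91
= Part 1: $21471.30, Part 2: $10735.65, Part 3: $2147.13, Part 4: $15029.91

Part 1: $21471.30, Part 2: $10735.65, Part 3: $2147.13, Part 4: $15029.91


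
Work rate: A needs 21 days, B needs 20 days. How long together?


Rate of A = 1/21 per day
Rate of B = 1/20 per day
Combined rate = 1/21 + 1/20 = 41/420 ≈ 0.0976 per day
Days = 1 / combined rate = 420/41
≈ 10.24 days

10.24 days


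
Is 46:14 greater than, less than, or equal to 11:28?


46/14 = 3.2857
11/28 = 0.3929
3.2857 > 0.3929, so 46:14 is greater
= greater than

greater than


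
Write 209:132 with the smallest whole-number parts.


GCD(209, 132) = 11
209/11 : 132/11
= 19:12

19:12


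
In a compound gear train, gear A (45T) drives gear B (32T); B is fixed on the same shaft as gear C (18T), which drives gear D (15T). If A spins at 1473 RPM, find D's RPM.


Stage 1: RPM_B = RPM_A × t_A/t_B = 1473 × 45/32 = 66285/32 ≈ 2071.41
B and C share a shaft → RPM_C = RPM_B
Stage 2: RPM_D = RPM_C × t_C/t_D = RPM_A × (t_A×t_C)/(t_B×t_D)
Overall ratio = (45×18)/(32×15) = 810/480
RPM_D = 1473 × 810/480 = 1193130/480
≈ 2485.69 RPM

2485.69 RPM


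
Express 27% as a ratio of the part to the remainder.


27% means 27 parts out of 100; remainder = 73
Part : remainder = 27:73
GCD = 1
= 27:73

27:73


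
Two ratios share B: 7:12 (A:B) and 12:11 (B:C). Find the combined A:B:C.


Match B: multiply A:B by 12 → 84:144
Multiply B:C by 12 → 144:132
Combined: 84:144:132
GCD = 12
= 7:12:11

7:12:11


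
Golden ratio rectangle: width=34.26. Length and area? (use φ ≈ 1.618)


φ = (1 + √5) / 2 ≈ 1.618
Length = width × φ = 34.26 × 1.618 = 55.43268
≈ 55.43
Area = width × length = 34.26 × 55.43268 = 1899.1236168 ≈ 1899.12
= Length: 55.43, Area: 1899.12

Length: 55.43, Area: 1899.12


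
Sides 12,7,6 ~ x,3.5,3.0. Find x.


Scale factor = 3.5/7 = 0.5
Missing side = 12 × 0.5
= 6.0

6.0


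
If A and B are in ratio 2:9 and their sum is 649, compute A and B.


Let A = 2k, B = 9k.
2k + 9k = 649
11k = 649 → k = 649/11 = 59
A = 2×59 = 118, B = 9×59 = 531
= A = 118, B = 531

A = 118, B = 531


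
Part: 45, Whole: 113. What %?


Percentage = (part / whole) × 100
= (45 / 113) × 100
≈ 39.82%

39.82%


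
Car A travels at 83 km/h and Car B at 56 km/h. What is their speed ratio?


Ratio = 83:56
GCD = 1
Simplified = 83:56
Time ratio (same distance) = 56:83
Speed ratio = 83:56

83:56


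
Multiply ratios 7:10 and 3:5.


Compound ratio = (7×3) : (10×5)
= 21:50
GCD = 1
= 21:50

21:50


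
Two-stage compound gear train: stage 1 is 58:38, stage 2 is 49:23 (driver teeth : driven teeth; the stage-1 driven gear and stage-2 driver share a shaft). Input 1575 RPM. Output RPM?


Stage 1: RPM_B = RPM_A × t_A/t_B = 1575 × 58/38 = 91350/38 ≈ 2403.95
B and C share a shaft → RPM_C = RPM_B
Stage 2: RPM_D = RPM_C × t_C/t_D = RPM_A × (t_A×t_C)/(t_B×t_D)
Overall ratio = (58×49)/(38×23) = 2842/874
RPM_D = 1575 × 2842/874 = 4476150/874
≈ 5121.45 RPM

5121.45 RPM


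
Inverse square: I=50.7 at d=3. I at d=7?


I₁d₁² = I₂d₂²
I₂ = I₁ × (d₁/d₂)²
= 50.7 × (3/7)²
= 50.7 × 9/49
= 456.3/49
≈ 9.3122

9.3122


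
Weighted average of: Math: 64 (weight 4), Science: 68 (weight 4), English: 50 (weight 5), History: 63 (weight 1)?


Numerator = 64×4 + 68×4 + 50×5 + 63×1
= 256 + 272 + 250 + 63
= 841
Total weight = 14
Weighted avg = 841/14
= 60.07

60.07


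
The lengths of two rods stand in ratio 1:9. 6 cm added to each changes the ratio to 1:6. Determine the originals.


Let A = 1k, B = 9k.
(1k + 6) / (9k + 6) = 1/6
Cross-multiply: 6(1k + 6) = 1(9k + 6)
6k + 36 = 9k + 6
6k - 9k = 6 - 36
-3k = -30
k = -30/-3 = 10
A = 1×10 = 10, B = 9×10 = 90
= A = 10, B = 90

A = 10, B = 90


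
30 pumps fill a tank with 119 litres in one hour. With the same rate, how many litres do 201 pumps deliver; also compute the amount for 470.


Direct proportion: y/x = constant
k = 119/30 ≈ 3.9667
y at x=201: k × 201 = 119 × 201 / 30 = 23919/30 = 797.30
y at x=470: k × 470 = 119 × 470 / 30 = 55930/30 ≈ 1864.33
= 797.30 and 1864.33

797.30 and 1864.33


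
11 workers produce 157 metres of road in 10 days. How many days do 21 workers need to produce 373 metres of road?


Days ∝ work / workers, so d₂ = d₁ × (m₁/m₂) × (w₂/w₁)
Workers factor (inverse): 11/21 ≈ 0.5238
Work factor (direct): 373/157 ≈ 2.3758
d₂ = 10 × 11/21 × 373/157 = (10 × 11 × 373) / (21 × 157) = 41030/3297
≈ 12.44 days

12.44 days


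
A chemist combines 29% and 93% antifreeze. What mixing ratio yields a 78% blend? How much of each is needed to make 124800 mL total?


Let x parts of 29% mix with y parts of 93%.
29x + 93y = 78(x + y)
29x + 93y = 78x + 78y
x(29 - 78) = y(78 - 93)
x/y = (93 - 78)/(78 - 29) = 15/49
Simplify: 15:49
Total parts = 64; one part = 124800/64 = 1950.00 mL
29% solution: 15×1950.00 = 29250.00 mL
93% solution: 49×1950.00 = 95550.00 mL
= ratio 15:49; 29250.00 mL and 95550.00 mL

ratio 15:49; 29250.00 mL and 95550.00 mL


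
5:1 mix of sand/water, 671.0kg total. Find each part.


Total parts = 5 + 1 = 6
sand: 671.0 × 5/6 = 559.2kg
water: 671.0 × 1/6 = 111.8kg
= 559.2kg and 111.8kg

559.2kg and 111.8kg


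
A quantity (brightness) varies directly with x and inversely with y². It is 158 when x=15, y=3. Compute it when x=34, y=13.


z = k·x/y²
Solve for k using the known point: k = z·y²/x = 158×9/15 = 1422/15 = 94.8000
Now evaluate at x=34, y=13:
z = k × 34 / 169 = (1422 × 34) / (15 × 169) = 48348/2535
≈ 19.0722

19.0722


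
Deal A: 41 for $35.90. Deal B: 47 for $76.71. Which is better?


Deal A: $35.90/41 = $0.8756/unit
Deal B: $76.71/47 = $1.6321/unit
A is cheaper per unit
= Deal A

Deal A


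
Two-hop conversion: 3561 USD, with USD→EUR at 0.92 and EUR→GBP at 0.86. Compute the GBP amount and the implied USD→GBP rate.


Step 1: 3561 USD × 0.92 = 3276.12 EUR
Step 2: 3276.12 EUR × 0.86 = 2817.46 GBP
Implied rate USD→GBP = 0.92 × 0.86 = 0.7912
= 2817.46 GBP; implied rate 0.7912 GBP/USD

2817.46 GBP; implied rate 0.7912 GBP/USD


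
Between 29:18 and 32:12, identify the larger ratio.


29/18 = 1.6111
32/12 = 2.6667
1.6111 < 2.6667, so 29:18 is less
= 32:12

32:12


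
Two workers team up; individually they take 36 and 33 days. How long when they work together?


Rate of A = 1/36 per day
Rate of B = 1/33 per day
Combined rate = 1/36 + 1/33 = 69/1188 ≈ 0.0581 per day
Days = 1 / combined rate = 1188/69
≈ 17.22 days

17.22 days


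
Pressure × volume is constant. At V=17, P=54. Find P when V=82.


Inverse proportion: x × y = constant
k = 17 × 54 = 918
y₂ = k / 82 = 918 / 82
= 11.20

11.20


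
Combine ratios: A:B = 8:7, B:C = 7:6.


Match B: multiply A:B by 7 → 56:49
Multiply B:C by 7 → 49:42
Combined: 56:49:42
GCD = 7
= 8:7:6

8:7:6


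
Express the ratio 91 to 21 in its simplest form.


GCD(91, 21) = 7
91/7 : 21/7
= 13:3

13:3


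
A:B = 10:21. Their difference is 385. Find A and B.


Let A = 10k, B = 21k.
21k - 10k = 385
11k = 385 → k = 385/11 = 35
A = 10×35 = 350, B = 21×35 = 735
= A = 350, B = 735

A = 350, B = 735


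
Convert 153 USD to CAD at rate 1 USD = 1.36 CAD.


Amount × rate = 153 × 1.36
= 208.08 CAD

208.08 CAD


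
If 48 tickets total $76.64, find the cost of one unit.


Unit rate = total / quantity
= 76.64 / 48
= $1.60 per unit

$1.60 per unit


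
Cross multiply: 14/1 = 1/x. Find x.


Cross multiply: 14 × x = 1 × 1
14x = 1
x = 1 / 14
= 0.07

0.07


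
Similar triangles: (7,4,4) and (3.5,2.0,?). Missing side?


Scale factor = 3.5/7 = 0.5
Missing side = 4 × 0.5
= 2.0

2.0


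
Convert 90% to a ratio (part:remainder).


90% means 90 parts out of 100; remainder = 10
Part : remainder = 90:10
GCD = 10
= 9:1

9:1


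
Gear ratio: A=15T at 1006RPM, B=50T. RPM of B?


Gear ratio = 15:50 = 3:10
RPM_B = RPM_A × (teeth_A / teeth_B)
= 1006 × (15/50)
= 301.8 RPM

301.8 RPM


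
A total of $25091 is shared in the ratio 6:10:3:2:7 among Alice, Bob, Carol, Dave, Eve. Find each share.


Total parts = 6 + 10 + 3 + 2 + 7 = 28
Alice: 25091 × 6/28 = 5376.64
Bob: 25091 × 10/28 = 8961.07
Carol: 25091 × 3/28 = 2688.32
Dave: 25091 × 2/28 = 1792.21
Eve: 25091 × 7/28 = 6272.75
= Alice: $5376.64, Bob: $8961.07, Carol: $2688.32, Dave: $1792.21, Eve: $6272.75

Alice: $5376.64, Bob: $8961.07, Carol: $2688.32, Dave: $1792.21, Eve: $6272.75


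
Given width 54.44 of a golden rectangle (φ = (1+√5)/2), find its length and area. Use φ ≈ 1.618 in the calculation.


φ = (1 + √5) / 2 ≈ 1.618
Length = width × φ = 54.44 × 1.618 = 88.08392
≈ 88.08
Area = width × length = 54.44 × 88.08392 = 4795.2886048 ≈ 4795.29
= Length: 88.08, Area: 4795.29

Length: 88.08, Area: 4795.29


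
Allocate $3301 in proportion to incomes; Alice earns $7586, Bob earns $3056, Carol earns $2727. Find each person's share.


Total income = 7586 + 3056 + 2727 = $13369
Alice: $3301 × 7586/13369 = $1873.09
Bob: $3301 × 3056/13369 = $754.57
Carol: $3301 × 2727/13369 = $673.34
= Alice: $1873.09, Bob: $754.57, Carol: $673.34

Alice: $1873.09, Bob: $754.57, Carol: $673.34


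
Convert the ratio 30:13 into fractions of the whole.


Total parts = 30 + 13 = 43
First part: 30/43 = 30/43
Second part: 13/43 = 13/43
= 30/43 and 13/43

30/43 and 13/43


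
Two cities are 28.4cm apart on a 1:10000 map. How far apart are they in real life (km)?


Real distance = map distance × scale
= 28.4cm × 10000
= 284000 cm = 2840.0 m
= 2.840 km

2.840 km


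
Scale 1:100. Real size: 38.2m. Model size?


Model size = real / scale
= 38.2 / 100
= 0.3820 m

0.3820 m


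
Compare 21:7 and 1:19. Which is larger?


21/7 = 3.0000
1/19 = 0.0526
3.0000 > 0.0526, so 21:7 is greater
= 21:7

21:7


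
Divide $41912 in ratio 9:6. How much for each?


Total parts = 9 + 6 = 15
Part 1: 41912 × 9/15 = 25147.20
Part 2: 41912 × 6/15 = 16764.80
= Part 1: $25147.20, Part 2: $16764.80

Part 1: $25147.20, Part 2: $16764.80


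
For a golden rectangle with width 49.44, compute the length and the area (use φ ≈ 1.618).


φ = (1 + √5) / 2 ≈ 1.618
Length = width × φ = 49.44 × 1.618 = 79.99392
≈ 79.99
Area = width × length = 49.44 × 79.99392 = 3954.8994048 ≈ 3954.90
= Length: 79.99, Area: 3954.90

Length: 79.99, Area: 3954.90


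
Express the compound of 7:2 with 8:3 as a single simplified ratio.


Compound ratio = (7×8) : (2×3)
= 56:6
GCD = 2
= 28:3

28:3


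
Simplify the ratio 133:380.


GCD(133, 380) = 19
133/19 : 380/19
= 7:20

7:20


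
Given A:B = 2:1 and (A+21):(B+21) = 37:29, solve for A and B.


Let A = 2k, B = 1k.
(2k + 21) / (1k + 21) = 37/29
Cross-multiply: 29(2k + 21) = 37(1k + 21)
58k + 609 = 37k + 777
58k - 37k = 777 - 609
21k = 168
k = 168/21 = 8
A = 2×8 = 16, B = 1×8 = 8
= A = 16, B = 8

A = 16, B = 8


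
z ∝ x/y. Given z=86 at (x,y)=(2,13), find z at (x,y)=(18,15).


z = k·x/y
Solve for k using the known point: k = z·y/x = 86×13/2 = 1118/2 = 559.0000
Now evaluate at x=18, y=15:
z = k × 18 / 15 = (1118 × 18) / (2 × 15) = 20124/30
= 670.8000

670.8000


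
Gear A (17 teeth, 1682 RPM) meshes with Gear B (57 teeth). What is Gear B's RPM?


Gear ratio = 17:57 = 17:57
RPM_B = RPM_A × (teeth_A / teeth_B)
= 1682 × (17/57)
= 501.6 RPM

501.6 RPM


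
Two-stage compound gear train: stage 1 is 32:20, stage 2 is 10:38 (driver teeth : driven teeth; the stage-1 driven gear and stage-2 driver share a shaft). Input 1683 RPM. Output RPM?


Stage 1: RPM_B = RPM_A × t_A/t_B = 1683 × 32/20 = 53856/20 = 2692.80
B and C share a shaft → RPM_C = RPM_B
Stage 2: RPM_D = RPM_C × t_C/t_D = RPM_A × (t_A×t_C)/(t_B×t_D)
Overall ratio = (32×10)/(20×38) = 320/760
RPM_D = 1683 × 320/760 = 538560/760
≈ 708.63 RPM

708.63 RPM


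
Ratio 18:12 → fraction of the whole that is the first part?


Total parts = 18 + 12 = 30
First part: 18/30 = 3/5
= 3/5

3/5


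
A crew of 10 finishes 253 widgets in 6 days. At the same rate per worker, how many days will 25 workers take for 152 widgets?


Days ∝ work / workers, so d₂ = d₁ × (m₁/m₂) × (w₂/w₁)
Workers factor (inverse): 10/25 = 0.4000
Work factor (direct): 152/253 ≈ 0.6008
d₂ = 6 × 10/25 × 152/253 = (6 × 10 × 152) / (25 × 253) = 9120/6325
≈ 1.44 days

1.44 days


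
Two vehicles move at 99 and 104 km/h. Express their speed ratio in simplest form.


Ratio = 99:104
GCD = 1
Simplified = 99:104
Time ratio (same distance) = 104:99
Speed ratio = 99:104

99:104


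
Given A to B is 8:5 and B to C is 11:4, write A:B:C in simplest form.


Match B: multiply A:B by 11 → 88:55
Multiply B:C by 5 → 55:20
Combined: 88:55:20
GCD = 1
= 88:55:20

88:55:20


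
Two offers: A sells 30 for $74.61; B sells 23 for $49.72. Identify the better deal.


Deal A: $74.61/30 = $2.4870/unit
Deal B: $49.72/23 = $2.1617/unit
B is cheaper per unit
= Deal B

Deal B


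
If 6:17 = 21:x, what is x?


Cross multiply: 6 × x = 17 × 21
6x = 357
x = 357 / 6
= 59.50

59.50


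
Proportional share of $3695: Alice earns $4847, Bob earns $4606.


Total income = 4847 + 4606 = $9453
Alice: $3695 × 4847/9453 = $1894.60
Bob: $3695 × 4606/9453 = $1800.40
= Alice: $1894.60, Bob: $1800.40

Alice: $1894.60, Bob: $1800.40


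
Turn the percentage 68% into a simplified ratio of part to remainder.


68% means 68 parts out of 100; remainder = 32
Part : remainder = 68:32
GCD = 4
= 17:8

17:8


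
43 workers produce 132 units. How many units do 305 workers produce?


Direct proportion: y/x = constant
k = 132/43 ≈ 3.0698
y₂ = k × 305 = 132 × 305 / 43 = 40260/43
≈ 936.28

936.28


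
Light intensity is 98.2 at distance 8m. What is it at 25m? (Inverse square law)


I₁d₁² = I₂d₂²
I₂ = I₁ × (d₁/d₂)²
= 98.2 × (8/25)²
= 98.2 × 64/625
= 6284.8/625
≈ 10.0557

10.0557


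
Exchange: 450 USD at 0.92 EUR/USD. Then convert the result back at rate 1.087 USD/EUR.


Amount × rate = 450 × 0.92 = 414.00 EUR
Round-trip: 414.00 × 1.087 = 450.02 USD
= 414.00 EUR, then 450.02 USD

414.00 EUR, then 450.02 USD


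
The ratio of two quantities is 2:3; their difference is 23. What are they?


Let A = 2k, B = 3k.
3k - 2k = 23
1k = 23 → k = 23/1 = 23
A = 2×23 = 46, B = 3×23 = 69
= A = 46, B = 69

A = 46, B = 69


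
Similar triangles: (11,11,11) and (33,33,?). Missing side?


Scale factor = 33/11 = 3
Missing side = 11 × 3
= 33.0

33.0


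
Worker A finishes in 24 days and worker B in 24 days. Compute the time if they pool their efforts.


Rate of A = 1/24 per day
Rate of B = 1/24 per day
Combined rate = 1/24 + 1/24 = 48/576 ≈ 0.0833 per day
Days = 1 / combined rate = 576/48
= 12.00 days

12.00 days


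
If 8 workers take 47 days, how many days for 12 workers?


Inverse proportion: x × y = constant
k = 8 × 47 = 376
y₂ = k / 12 = 376 / 12
= 31.33

31.33


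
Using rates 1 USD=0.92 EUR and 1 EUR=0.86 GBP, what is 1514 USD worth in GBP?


Step 1: 1514 USD × 0.92 = 1392.88 EUR
Step 2: 1392.88 EUR × 0.86 = 1197.88 GBP
Implied rate USD→GBP = 0.92 × 0.86 = 0.7912
= 1197.88 GBP

1197.88 GBP


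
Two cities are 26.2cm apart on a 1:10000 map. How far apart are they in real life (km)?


Real distance = map distance × scale
= 26.2cm × 10000
= 262000 cm = 2620.0 m
= 2.620 km

2.620 km


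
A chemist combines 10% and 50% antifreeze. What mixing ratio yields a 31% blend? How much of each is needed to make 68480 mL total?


Let x parts of 10% mix with y parts of 50%.
10x + 50y = 31(x + y)
10x + 50y = 31x + 31y
x(10 - 31) = y(31 - 50)
x/y = (50 - 31)/(31 - 10) = 19/21
Simplify: 19:21
Total parts = 40; one part = 68480/40 = 1712.00 mL
10% solution: 19×1712.00 = 32528.00 mL
50% solution: 21×1712.00 = 35952.00 mL
= ratio 19:21; 32528.00 mL and 35952.00 mL

ratio 19:21; 32528.00 mL and 35952.00 mL


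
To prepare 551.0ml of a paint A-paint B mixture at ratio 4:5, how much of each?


Total parts = 4 + 5 = 9
paint A: 551.0 × 4/9 = 244.9ml
paint B: 551.0 × 5/9 = 306.1ml
= 244.9ml and 306.1ml

244.9ml and 306.1ml


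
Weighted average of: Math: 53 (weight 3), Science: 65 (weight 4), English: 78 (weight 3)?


Numerator = 53×3 + 65×4 + 78×3
= 159 + 260 + 234
= 653
Total weight = 10
Weighted avg = 653/10
= 65.30

65.30


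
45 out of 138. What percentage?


Percentage = (part / whole) × 100
= (45 / 138) × 100
≈ 32.61%

32.61%


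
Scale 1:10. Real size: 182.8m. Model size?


Model size = real / scale
= 182.8 / 10
= 18.2800 m

18.2800 m


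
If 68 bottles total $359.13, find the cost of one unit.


Unit rate = total / quantity
= 359.13 / 68
= $5.28 per unit

$5.28 per unit


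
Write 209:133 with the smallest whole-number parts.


GCD(209, 133) = 19
209/19 : 133/19
= 11:7

11:7


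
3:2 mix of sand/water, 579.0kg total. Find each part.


Total parts = 3 + 2 = 5
sand: 579.0 × 3/5 = 347.4kg
water: 579.0 × 2/5 = 231.6kg
= 347.4kg and 231.6kg

347.4kg and 231.6kg


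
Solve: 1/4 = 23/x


Cross multiply: 1 × x = 4 × 23
1x = 92
x = 92 / 1
= 92.00

92.00


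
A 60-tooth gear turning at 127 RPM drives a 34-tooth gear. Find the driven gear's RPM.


Gear ratio = 60:34 = 30:17
RPM_B = RPM_A × (teeth_A / teeth_B)
= 127 × (60/34)
= 224.1 RPM

224.1 RPM


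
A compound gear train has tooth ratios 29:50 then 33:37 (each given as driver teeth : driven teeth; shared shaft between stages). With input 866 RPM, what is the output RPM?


Stage 1: RPM_B = RPM_A × t_A/t_B = 866 × 29/50 = 25114/50 = 502.28
B and C share a shaft → RPM_C = RPM_B
Stage 2: RPM_D = RPM_C × t_C/t_D = RPM_A × (t_A×t_C)/(t_B×t_D)
Overall ratio = (29×33)/(50×37) = 957/1850
RPM_D = 866 × 957/1850 = 828762/1850
≈ 447.98 RPM

447.98 RPM


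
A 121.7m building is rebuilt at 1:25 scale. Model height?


Model size = real / scale
= 121.7 / 25
= 4.8680 m

4.8680 m


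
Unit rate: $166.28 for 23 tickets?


Unit rate = total / quantity
= 166.28 / 23
= $7.23 per unit

$7.23 per unit


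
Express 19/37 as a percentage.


Percentage = (part / whole) × 100
= (19 / 37) × 100
≈ 51.35%

51.35%


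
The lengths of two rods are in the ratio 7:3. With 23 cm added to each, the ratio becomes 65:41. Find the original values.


Let A = 7k, B = 3k.
(7k + 23) / (3k + 23) = 65/41
Cross-multiply: 41(7k + 23) = 65(3k + 23)
287k + 943 = 195k + 1495
287k - 195k = 1495 - 943
92k = 552
k = 552/92 = 6
A = 7×6 = 42, B = 3×6 = 18
= A = 42, B = 18

A = 42, B = 18


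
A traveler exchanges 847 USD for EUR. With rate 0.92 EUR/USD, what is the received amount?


Amount × rate = 847 × 0.92
= 779.24 EUR

779.24 EUR


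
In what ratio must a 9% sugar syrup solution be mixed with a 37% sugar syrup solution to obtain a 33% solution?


Let x parts of 9% mix with y parts of 37%.
9x + 37y = 33(x + y)
9x + 37y = 33x + 33y
x(9 - 33) = y(33 - 37)
x/y = (37 - 33)/(33 - 9) = 4/24
Simplify: 1:6
= 1:6

1:6


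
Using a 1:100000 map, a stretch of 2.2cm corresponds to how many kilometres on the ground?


Real distance = map distance × scale
= 2.2cm × 100000
= 220000 cm = 2200.0 m
= 2.200 km

2.200 km


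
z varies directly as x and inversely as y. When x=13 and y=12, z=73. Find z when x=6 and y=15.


z = k·x/y
Solve for k using the known point: k = z·y/x = 73×12/13 = 876/13 ≈ 67.3846
Now evaluate at x=6, y=15:
z = k × 6 / 15 = (876 × 6) / (13 × 15) = 5256/195
≈ 26.9538

26.9538


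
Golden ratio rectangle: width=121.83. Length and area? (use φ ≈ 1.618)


φ = (1 + √5) / 2 ≈ 1.618
Length = width × φ = 121.83 × 1.618 = 197.12094
≈ 197.12
Area = width × length = 121.83 × 197.12094 = 24015.2441202 ≈ 24015.24
= Length: 197.12, Area: 24015.24

Length: 197.12, Area: 24015.24


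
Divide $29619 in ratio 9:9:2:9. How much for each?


Total parts = 9 + 9 + 2 + 9 = 29
Part 1: 29619 × 9/29 = 9192.10
Part 2: 29619 × 9/29 = 9192.10
Part 3: 29619 × 2/29 = 2042.69
Part 4: 29619 × 9/29 = 9192.10
= Part 1: $9192.10, Part 2: $9192.10, Part 3: $2042.69, Part 4: $9192.10

Part 1: $9192.10, Part 2: $9192.10, Part 3: $2042.69, Part 4: $9192.10


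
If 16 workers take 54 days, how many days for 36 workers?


Inverse proportion: x × y = constant
k = 16 × 54 = 864
y₂ = k / 36 = 864 / 36
= 24.00

24.00


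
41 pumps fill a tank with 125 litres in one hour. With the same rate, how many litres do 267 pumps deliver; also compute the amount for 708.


Direct proportion: y/x = constant
k = 125/41 ≈ 3.0488
y at x=267: k × 267 = 125 × 267 / 41 = 33375/41 ≈ 814.02
y at x=708: k × 708 = 125 × 708 / 41 = 88500/41 ≈ 2158.54
= 814.02 and 2158.54

814.02 and 2158.54


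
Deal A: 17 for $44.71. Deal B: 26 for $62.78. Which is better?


Deal A: $44.71/17 = $2.6300/unit
Deal B: $62.78/26 = $2.4146/unit
B is cheaper per unit
= Deal B

Deal B


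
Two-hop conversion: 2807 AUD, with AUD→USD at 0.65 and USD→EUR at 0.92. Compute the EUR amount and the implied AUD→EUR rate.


Step 1: 2807 AUD × 0.65 = 1824.55 USD
Step 2: 1824.55 USD × 0.92 = 1678.59 EUR
Implied rate AUD→EUR = 0.65 × 0.92 = 0.5980
= 1678.59 EUR; implied rate 0.5980 EUR/AUD

1678.59 EUR; implied rate 0.5980 EUR/AUD


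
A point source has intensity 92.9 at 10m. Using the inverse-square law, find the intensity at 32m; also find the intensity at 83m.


I₁d₁² = I₂d₂²
I at 32m = 92.9 × (10/32)² = 92.9 × 100/1024 = 9290/1024 ≈ 9.0723
I at 83m = 92.9 × (10/83)² = 92.9 × 100/6889 = 9290/6889 ≈ 1.3485
= 9.0723 and 1.3485

9.0723 and 1.3485


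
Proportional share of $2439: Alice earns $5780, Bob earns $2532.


Total income = 5780 + 2532 = $8312
Alice: $2439 × 5780/8312 = $1696.03
Bob: $2439 × 2532/8312 = $742.97
= Alice: $1696.03, Bob: $742.97

Alice: $1696.03, Bob: $742.97


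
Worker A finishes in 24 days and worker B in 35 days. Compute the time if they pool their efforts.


Rate of A = 1/24 per day
Rate of B = 1/35 per day
Combined rate = 1/24 + 1/35 = 59/840 ≈ 0.0702 per day
Days = 1 / combined rate = 840/59
≈ 14.24 days

14.24 days


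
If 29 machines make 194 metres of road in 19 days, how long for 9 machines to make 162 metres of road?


Days ∝ work / workers, so d₂ = d₁ × (m₁/m₂) × (w₂/w₁)
Workers factor (inverse): 29/9 ≈ 3.2222
Work factor (direct): 162/194 ≈ 0.8351
d₂ = 19 × 29/9 × 162/194 = (19 × 29 × 162) / (9 × 194) = 89262/1746
≈ 51.12 days

51.12 days


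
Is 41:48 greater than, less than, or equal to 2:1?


41/48 = 0.8542
2/1 = 2.0000
0.8542 < 2.0000, so 41:48 is less
= less than

less than


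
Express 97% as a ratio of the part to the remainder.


97% means 97 parts out of 100; remainder = 3
Part : remainder = 97:3
GCD = 1
= 97:3

97:3


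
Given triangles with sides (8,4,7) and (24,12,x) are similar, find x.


Scale factor = 24/8 = 3
Missing side = 7 × 3
= 21.0

21.0


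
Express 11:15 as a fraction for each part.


Total parts = 11 + 15 = 26
First part: 11/26 = 11/26
Second part: 15/26 = 15/26
= 11/26 and 15/26

11/26 and 15/26


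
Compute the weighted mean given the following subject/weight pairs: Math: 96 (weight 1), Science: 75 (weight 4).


Numerator = 96×1 + 75×4
= 96 + 300
= 396
Total weight = 5
Weighted avg = 396/5
= 79.20

79.20


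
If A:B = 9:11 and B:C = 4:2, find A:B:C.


Match B: multiply A:B by 4 → 36:44
Multiply B:C by 11 → 44:22
Combined: 36:44:22
GCD = 2
= 18:22:11

18:22:11


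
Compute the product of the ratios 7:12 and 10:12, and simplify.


Compound ratio = (7×10) : (12×12)
= 70:144
GCD = 2
= 35:72

35:72


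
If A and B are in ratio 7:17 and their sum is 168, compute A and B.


Let A = 7k, B = 17k.
7k + 17k = 168
24k = 168 → k = 168/24 = 7
A = 7×7 = 49, B = 17×7 = 119
= A = 49, B = 119

A = 49, B = 119


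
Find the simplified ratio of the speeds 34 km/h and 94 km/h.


Ratio = 34:94
GCD = 2
Simplified = 17:47
Time ratio (same distance) = 47:17
Speed ratio = 17:47

17:47


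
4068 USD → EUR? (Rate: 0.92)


Amount × rate = 4068 × 0.92
= 3742.56 EUR

3742.56 EUR


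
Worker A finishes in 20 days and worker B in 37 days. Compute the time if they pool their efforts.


Rate of A = 1/20 per day
Rate of B = 1/37 per day
Combined rate = 1/20 + 1/37 = 57/740 ≈ 0.0770 per day
Days = 1 / combined rate = 740/57
≈ 12.98 days

12.98 days


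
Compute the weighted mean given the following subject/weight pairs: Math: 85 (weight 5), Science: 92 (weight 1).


Numerator = 85×5 + 92×1
= 425 + 92
= 517
Total weight = 6
Weighted avg = 517/6
= 86.17

86.17


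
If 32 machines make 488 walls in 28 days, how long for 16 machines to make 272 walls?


Days ∝ work / workers, so d₂ = d₁ × (m₁/m₂) × (w₂/w₁)
Workers factor (inverse): 32/16 = 2.0000
Work factor (direct): 272/488 ≈ 0.5574
d₂ = 28 × 32/16 × 272/488 = (28 × 32 × 272) / (16 × 488) = 243712/7808
≈ 31.21 days

31.21 days


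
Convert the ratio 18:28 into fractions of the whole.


Total parts = 18 + 28 = 46
First part: 18/46 = 9/23
Second part: 28/46 = 14/23
= 9/23 and 14/23

9/23 and 14/23


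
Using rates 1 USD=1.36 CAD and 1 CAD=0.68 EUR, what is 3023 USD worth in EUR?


Step 1: 3023 USD × 1.36 = 4111.28 CAD
Step 2: 4111.28 CAD × 0.68 = 2795.67 EUR
Implied rate USD→EUR = 1.36 × 0.68 = 0.9248
= 2795.67 EUR

2795.67 EUR


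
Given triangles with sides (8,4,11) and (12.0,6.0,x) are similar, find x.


Scale factor = 12.0/8 = 1.5
Missing side = 11 × 1.5
= 16.5

16.5


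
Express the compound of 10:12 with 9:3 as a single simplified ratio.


Compound ratio = (10×9) : (12×3)
= 90:36
GCD = 18
= 5:2

5:2


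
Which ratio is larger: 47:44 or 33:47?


47/44 = 1.0682
33/47 = 0.7021
1.0682 > 0.7021, so 47:44 is greater
= 47:44

47:44


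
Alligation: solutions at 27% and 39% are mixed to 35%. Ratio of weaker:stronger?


Let x parts of 27% mix with y parts of 39%.
27x + 39y = 35(x + y)
27x + 39y = 35x + 35y
x(27 - 35) = y(35 - 39)
x/y = (39 - 35)/(35 - 27) = 4/8
Simplify: 1:2
= 1:2

1:2


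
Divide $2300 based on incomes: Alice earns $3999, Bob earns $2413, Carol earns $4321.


Total income = 3999 + 2413 + 4321 = $10733
Alice: $2300 × 3999/10733 = $856.96
Bob: $2300 × 2413/10733 = $517.09
Carol: $2300 × 4321/10733 = $925.96
= Alice: $856.96, Bob: $517.09, Carol: $925.96

Alice: $856.96, Bob: $517.09, Carol: $925.96


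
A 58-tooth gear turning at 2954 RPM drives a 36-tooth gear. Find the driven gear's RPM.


Gear ratio = 58:36 = 29:18
RPM_B = RPM_A × (teeth_A / teeth_B)
= 2954 × (58/36)
= 4759.2 RPM

4759.2 RPM


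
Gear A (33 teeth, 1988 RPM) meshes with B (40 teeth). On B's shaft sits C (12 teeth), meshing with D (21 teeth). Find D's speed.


Stage 1: RPM_B = RPM_A × t_A/t_B = 1988 × 33/40 = 65604/40 = 1640.10
B and C share a shaft → RPM_C = RPM_B
Stage 2: RPM_D = RPM_C × t_C/t_D = RPM_A × (t_A×t_C)/(t_B×t_D)
Overall ratio = (33×12)/(40×21) = 396/840
RPM_D = 1988 × 396/840 = 787248/840
= 937.20 RPM

937.20 RPM


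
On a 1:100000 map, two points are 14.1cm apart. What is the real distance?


Real distance = map distance × scale
= 14.1cm × 100000
= 1410000 cm = 14100.0 m
= 14.100 km

14.100 km


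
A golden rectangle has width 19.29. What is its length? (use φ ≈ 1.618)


φ = (1 + √5) / 2 ≈ 1.618
Length = width × φ = 19.29 × 1.618 = 31.21122
≈ 31.21

31.21


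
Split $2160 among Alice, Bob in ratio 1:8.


Total parts = 1 + 8 = 9
Alice: 2160 × 1/9 = 240.00
Bob: 2160 × 8/9 = 1920.00
= Alice: $240.00, Bob: $1920.00

Alice: $240.00, Bob: $1920.00


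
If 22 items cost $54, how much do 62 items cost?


Direct proportion: y/x = constant
k = 54/22 ≈ 2.4545
y₂ = k × 62 = 54 × 62 / 22 = 3348/22
≈ 152.18

152.18


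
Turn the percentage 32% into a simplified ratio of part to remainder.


32% means 32 parts out of 100; remainder = 68
Part : remainder = 32:68
GCD = 4
= 8:17

8:17


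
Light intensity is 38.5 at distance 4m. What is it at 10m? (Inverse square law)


I₁d₁² = I₂d₂²
I₂ = I₁ × (d₁/d₂)²
= 38.5 × (4/10)²
= 38.5 × 16/100
= 616/100
= 6.1600

6.1600


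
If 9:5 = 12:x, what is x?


Cross multiply: 9 × x = 5 × 12
9x = 60
x = 60 / 9
= 6.67

6.67


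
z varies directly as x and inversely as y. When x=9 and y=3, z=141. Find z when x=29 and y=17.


z = k·x/y
Solve for k using the known point: k = z·y/x = 141×3/9 = 423/9 = 47.0000
Now evaluate at x=29, y=17:
z = k × 29 / 17 = (423 × 29) / (9 × 17) = 12267/153
≈ 80.1765

80.1765
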